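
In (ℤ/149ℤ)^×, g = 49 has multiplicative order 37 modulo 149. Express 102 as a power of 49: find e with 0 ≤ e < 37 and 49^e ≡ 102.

Successive powers of 49 modulo 149:
  49^0=1  49^1=49  49^2=17  49^3=88  49^4=140  49^5=6
  49^6=145  49^7=102
So 49^7 ≡ 102 (mod 149), giving e = 7.

7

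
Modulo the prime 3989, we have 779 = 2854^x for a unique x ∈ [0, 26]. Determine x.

6

Compute 2854^0 mod 3989 = 1, then multiply by 2854 repeatedly:
  2854^0=1  2854^1=2854  2854^2=3767  2854^3=663  2854^4=1416
  2854^5=407  2854^6=779
Found 779 at exponent 6.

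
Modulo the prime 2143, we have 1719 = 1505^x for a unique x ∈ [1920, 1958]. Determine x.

Compute 1505^1920 mod 2143 = 30, then multiply by 1505 repeatedly:
  1505^1920=30  1505^1921=147  1505^1922=506  1505^1923=765  1505^1924=534
  1505^1925=45  1505^1926=1292  1505^1927=759  1505^1928=76  1505^1929=801
  1505^1930=1139  1505^1931=1938  1505^1932=67  1505^1933=114  1505^1934=130
  1505^1935=637  1505^1936=764  1505^1937=1172  1505^1938=171  1505^1939=195
  1505^1940=2027  1505^1941=1146  1505^1942=1758  1505^1943=1328  1505^1944=1364
  1505^1945=1969  1505^1946=1719
Found 1719 at exponent 1946.

1946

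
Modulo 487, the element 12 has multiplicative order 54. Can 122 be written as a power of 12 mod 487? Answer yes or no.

122 ∈ ⟨12⟩ iff 122^54 ≡ 1 (mod 487), since |⟨12⟩| = 54.
122^54 mod 487 = 362.
Since 362 ≠ 1, 122 does not lie in the subgroup.

no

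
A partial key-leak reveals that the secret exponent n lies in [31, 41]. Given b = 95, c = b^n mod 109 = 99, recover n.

37

Compute 95^31 mod 109 = 51, then multiply by 95 repeatedly:
  95^31=51  95^32=49  95^33=77  95^34=12  95^35=50
  95^36=63  95^37=99
Found 99 at exponent 37.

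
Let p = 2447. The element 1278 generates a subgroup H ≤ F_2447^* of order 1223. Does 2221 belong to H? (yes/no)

yes

2221 ∈ ⟨1278⟩ iff 2221^1223 ≡ 1 (mod 2447), since |⟨1278⟩| = 1223.
2221^1223 mod 2447 = 1.
Since 1 = 1, 2221 lies in the subgroup.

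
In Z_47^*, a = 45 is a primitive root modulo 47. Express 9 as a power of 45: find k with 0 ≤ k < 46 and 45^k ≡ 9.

Baby-step giant-step with m = ceil(sqrt(46)) = 7.
Baby table (45^j mod 47 for j=0..6):
  0:1  1:45  2:4  3:39  4:16  5:15  6:17
Giant step factor: 45^(-7) ≡ 29 (mod 47).
Scan 9·29^i mod 47 for i = 0, 1, …:
  i=0: 9   i=1: 26   i=2: 2   i=3: 11
  i=4: 37   i=5: 39
Match at i=5, j=3: k = 5·7 + 3 = 38.

38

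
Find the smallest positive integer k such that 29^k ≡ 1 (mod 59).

29

The order of 29 must divide p − 1 = 58 = 2 · 29.
Divisors: 1, 2, 29, 58.
Check each in increasing order: 29^1 ≡ 29;  29^2 ≡ 15;  29^29 ≡ 1.
Smallest exponent giving 1 is 29.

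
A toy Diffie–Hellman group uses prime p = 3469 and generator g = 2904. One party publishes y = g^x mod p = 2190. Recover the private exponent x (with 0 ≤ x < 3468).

Baby-step giant-step with m = ceil(sqrt(3468)) = 59.
Baby table (2904^j mod 3469 for j=0..58):
  0:1  1:2904  2:77  3:1592  4:2460  5:1169  6:2094  7:3288
  8:1664  9:3408  10:3244  11:2241  12:20  13:2576  14:1540  15:619
  16:634  17:2566  18:252  19:3318  20:2059  21:2249  22:2438  23:3192
  24:400  25:2954  26:3048  27:1973  28:2273  29:2754  30:1571  31:449
  32:3021  33:3352  34:194  35:1398  36:1062  37:107  38:1987  39:1301
  40:363  41:3045  42:199  43:2042  44:1447  45:1129  46:411  47:208
  48:426  49:2140  50:1581  51:1737  52:322  53:1927  54:511  55:2681
  56:1188  57:1766  58:1282
Giant step factor: 2904^(-59) ≡ 743 (mod 3469).
Scan 2190·743^i mod 3469 for i = 0, 1, …:
  i=0: 2190   i=1: 209   i=2: 2651   i=3: 2770
  i=4: 993   i=5: 2371   i=6: 2870   i=7: 2444
  i=8: 1605   i=9: 2648     …   i=51: 1499
  i=52: 208
Match at i=52, j=47: x = 52·59 + 47 = 3115.

3115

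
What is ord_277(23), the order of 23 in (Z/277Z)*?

69

The order of 23 must divide p − 1 = 276 = 2^2 · 3 · 23.
Divisors: 1, 2, 3, 4, 6, 12, 23, 46, 69, 92, 138, 276.
Check each in increasing order: 23^1 ≡ 23;  23^2 ≡ 252;  23^3 ≡ 256;  23^4 ≡ 71;  23^6 ≡ 164;  23^12 ≡ 27;  23^23 ≡ 116;  23^46 ≡ 160;  23^69 ≡ 1.
Smallest exponent giving 1 is 69.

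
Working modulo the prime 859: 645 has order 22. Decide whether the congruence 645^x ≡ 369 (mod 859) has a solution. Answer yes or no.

no

⟨645⟩ has order 22; its elements mod 859 are {1, 13, 61, 66, 88, 169, 205, 214, 269, 285, 380, 479, 574, 590, 645, 654, 690, 771, 793, 798, 846, 858}.
369 is not in this set.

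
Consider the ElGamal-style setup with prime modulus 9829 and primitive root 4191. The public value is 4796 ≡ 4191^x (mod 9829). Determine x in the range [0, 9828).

Baby-step giant-step with m = ceil(sqrt(9828)) = 100.
Baby table (4191^j mod 9829 for j=0..99):
  0:1  1:4191  2:58  3:7182  4:3364  5:3738  6:8361  7:566
  8:3317  9:3341  10:5635  11:7027  12:2473  13:4577  14:5828  15:83
  16:3838  17:4814  18:6366  19:4000  20:5555  21:5933  22:7662  23:99
  24:2091  25:5742  26:3330  27:8679  28:6389  29:2103  30:6889  31:4026
  32:6402  33:7441  34:7643  35:8931  36:989  37:6890  38:8217  39:6460
  40:4794  41:1178  42:2840  43:9350  44:7456  45:1705  46:9801  47:600
  48:8205  49:5313  50:4098  51:3455  52:1788  53:3810  54:5414  55:4742
  56:9313  57:9653  58:9388  59:9450  60:3909  61:7505  62:655  63:2814
  64:8503  65:5948  66:1724  67:969  68:1702  69:7057  70:426  71:6317
  72:5050  73:2713  74:7859  75:90  76:3688  77:5220  78:7495  79:7890
  80:2234  81:5486  82:1795  83:3660  84:5820  85:5871  86:3374  87:6332
  88:8941  89:3583  90:7470  91:1405  92:784  93:2858  94:6156  95:8500
  96:3204  97:1550  98:8910  99:1439
Giant step factor: 4191^(-100) ≡ 532 (mod 9829).
Scan 4796·532^i mod 9829 for i = 0, 1, …:
  i=0: 4796   i=1: 5761   i=2: 8033   i=3: 7770
  i=4: 5460   i=5: 5165   i=6: 5489   i=7: 935
  i=8: 5970   i=9: 1273     …   i=16: 4554
  i=17: 4794
Match at i=17, j=40: x = 17·100 + 40 = 1740.

1740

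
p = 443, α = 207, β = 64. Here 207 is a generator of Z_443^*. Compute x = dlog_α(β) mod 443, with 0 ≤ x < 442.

146

Baby-step giant-step with m = ceil(sqrt(442)) = 22.
Baby table (207^j mod 443 for j=0..21):
  0:1  1:207  2:321  3:440  4:265  5:366  6:9  7:91
  8:231  9:416  10:170  11:193  12:81  13:376  14:307  15:200
  16:201  17:408  18:286  19:283  20:105  21:28
Giant step factor: 207^(-22) ≡ 12 (mod 443).
Scan 64·12^i mod 443 for i = 0, 1, …:
  i=0: 64   i=1: 325   i=2: 356   i=3: 285
  i=4: 319   i=5: 284   i=6: 307
Match at i=6, j=14: x = 6·22 + 14 = 146.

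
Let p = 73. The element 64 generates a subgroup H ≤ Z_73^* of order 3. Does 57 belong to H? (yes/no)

⟨64⟩ has order 3; its elements mod 73 are {1, 8, 64}.
57 is not in this set.

no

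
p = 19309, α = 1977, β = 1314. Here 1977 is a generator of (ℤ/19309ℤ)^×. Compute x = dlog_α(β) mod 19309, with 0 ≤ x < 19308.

Baby-step giant-step with m = ceil(sqrt(19308)) = 139.
Baby table (1977^j mod 19309 for j=0..138):
  0:1  1:1977  2:8111  3:8977  4:2558  5:17517  6:10072  7:4765
  8:16922  9:11606  10:5970  11:4891  12:15007  13:10215  14:17150  15:18255
  16:1614  17:4893  18:18961  19:7128  20:15795  21:4062  22:17339  23:5728
  24:9182  25:2354  26:389  27:16002  28:7812  29:16433  30:10303  31:17345
  32:17590  33:19230  34:17598  35:15737  36:5250  37:10317  38:6405  39:15290
  40:9745  41:14792  42:9958  43:11095  44:19100  45:11605  46:3993  47:16089
  48:6030  49:7657  50:18942  51:8183  52:16158  53:7280  54:7355  55:1158
  56:10904  57:8364  58:7124  59:7887  60:10236  61:740  62:14805  63:16350
  64:684  65:638  66:6241  67:6  68:11862  69:10048  70:15244  71:15348
  72:8557  73:2505  74:9281  75:4987  76:11709  77:16511  78:10037  79:12806
  80:3363  81:6355  82:12985  83:9684  84:10049  85:17221  86:4150  87:17534
  88:5063  89:7489  90:15059  91:16474  92:14124  93:2334  94:18776  95:8254
  96:2053  97:3891  98:7525  99:8995  100:18835  101:9043  102:17186  103:12191
  104:3975  105:19121  106:14504  107:543  108:11516  109:1821  110:8643  111:18055
  112:11703  113:4649  114:19298  115:16871  116:7324  117:17107  118:10480  119:403
  120:5062  121:5512  122:6948  123:7497  124:11566  125:4126  126:8704  127:3489
  128:4440  129:11594  130:1555  131:4104  132:3828  133:18137  134:36  135:13245
  136:2361  137:14228  138:14852
Giant step factor: 1977^(-139) ≡ 18573 (mod 19309).
Scan 1314·18573^i mod 19309 for i = 0, 1, …:
  i=0: 1314   i=1: 17655   i=2: 877   i=3: 11034
  i=4: 8065   i=5: 11332   i=6: 1136   i=7: 13500
  i=8: 8135   i=9: 17739     …   i=25: 8132
  i=26: 638
Match at i=26, j=65: x = 26·139 + 65 = 3679.

3679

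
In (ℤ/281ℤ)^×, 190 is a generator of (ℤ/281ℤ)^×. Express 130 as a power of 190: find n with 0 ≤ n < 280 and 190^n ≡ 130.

Baby-step giant-step with m = ceil(sqrt(280)) = 17.
Baby table (190^j mod 281 for j=0..16):
  0:1  1:190  2:132  3:71  4:2  5:99  6:264  7:142
  8:4  9:198  10:247  11:3  12:8  13:115  14:213  15:6
  16:16
Giant step factor: 190^(-17) ≡ 11 (mod 281).
Scan 130·11^i mod 281 for i = 0, 1, …:
  i=0: 130   i=1: 25   i=2: 275   i=3: 215
  i=4: 117   i=5: 163   i=6: 107   i=7: 53
  i=8: 21   i=9: 231   i=10: 12   i=11: 132
Match at i=11, j=2: n = 11·17 + 2 = 189.

189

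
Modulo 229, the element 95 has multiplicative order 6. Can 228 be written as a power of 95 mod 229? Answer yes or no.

yes

228 ∈ ⟨95⟩ iff 228^6 ≡ 1 (mod 229), since |⟨95⟩| = 6.
228^6 mod 229 = 1.
Since 1 = 1, 228 lies in the subgroup.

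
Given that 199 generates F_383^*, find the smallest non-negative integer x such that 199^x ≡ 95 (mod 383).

343

Baby-step giant-step with m = ceil(sqrt(382)) = 20.
Baby table (199^j mod 383 for j=0..19):
  0:1  1:199  2:152  3:374  4:124  5:164  6:81  7:33
  8:56  9:37  10:86  11:262  12:50  13:375  14:323  15:316
  16:72  17:157  18:220  19:118
Giant step factor: 199^(-20) ≡ 103 (mod 383).
Scan 95·103^i mod 383 for i = 0, 1, …:
  i=0: 95   i=1: 210   i=2: 182   i=3: 362
  i=4: 135   i=5: 117   i=6: 178   i=7: 333
  i=8: 212   i=9: 5     …   i=16: 78
  i=17: 374
Match at i=17, j=3: x = 17·20 + 3 = 343.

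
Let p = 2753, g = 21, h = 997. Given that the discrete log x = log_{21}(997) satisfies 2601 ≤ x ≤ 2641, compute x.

2611

Compute 21^2601 mod 2753 = 336, then multiply by 21 repeatedly:
  21^2601=336  21^2602=1550  21^2603=2267  21^2604=806  21^2605=408
  21^2606=309  21^2607=983  21^2608=1372  21^2609=1282  21^2610=2145
  21^2611=997
Found 997 at exponent 2611.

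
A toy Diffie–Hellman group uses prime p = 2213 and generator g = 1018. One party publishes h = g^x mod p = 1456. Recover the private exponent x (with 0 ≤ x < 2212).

410

Baby-step giant-step with m = ceil(sqrt(2212)) = 48.
Baby table (1018^j mod 2213 for j=0..47):
  0:1  1:1018  2:640  3:898  4:195  5:1553  6:872  7:283
  8:404  9:1867  10:1852  11:2073  12:1325  13:1133  14:421  15:1469
  16:1667  17:1848  18:214  19:978  20:1967  21:1854  22:1896  23:392
  24:716  25:811  26:149  27:1198  28:201  29:1022  30:286  31:1245
  32:1574  33:120  34:445  35:1558  36:1536  37:1270  38:468  39:629
  40:765  41:2007  42:527  43:940  44:904  45:1877  46:967  47:1834
Giant step factor: 1018^(-48) ≡ 1156 (mod 2213).
Scan 1456·1156^i mod 2213 for i = 0, 1, …:
  i=0: 1456   i=1: 1256   i=2: 208   i=3: 1444
  i=4: 662   i=5: 1787   i=6: 1043   i=7: 1836
  i=8: 149
Match at i=8, j=26: x = 8·48 + 26 = 410.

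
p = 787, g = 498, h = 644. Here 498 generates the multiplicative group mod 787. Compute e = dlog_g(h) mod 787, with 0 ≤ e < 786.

Baby-step giant-step with m = ceil(sqrt(786)) = 29.
Baby table (498^j mod 787 for j=0..28):
  0:1  1:498  2:99  3:508  4:357  5:711  6:715  7:346
  8:742  9:413  10:267  11:750  12:462  13:272  14:92  15:170
  16:451  17:303  18:577  19:91  20:459  21:352  22:582  23:220
  24:167  25:531  26:6  27:627  28:594
Giant step factor: 498^(-29) ≡ 181 (mod 787).
Scan 644·181^i mod 787 for i = 0, 1, …:
  i=0: 644   i=1: 88   i=2: 188   i=3: 187
  i=4: 6
Match at i=4, j=26: e = 4·29 + 26 = 142.

142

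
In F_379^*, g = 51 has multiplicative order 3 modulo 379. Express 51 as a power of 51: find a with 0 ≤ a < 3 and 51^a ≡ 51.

Successive powers of 51 modulo 379:
  51^0=1  51^1=51
So 51^1 ≡ 51 (mod 379), giving a = 1.

1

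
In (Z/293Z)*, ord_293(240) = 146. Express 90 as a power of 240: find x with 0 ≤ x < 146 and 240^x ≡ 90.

102

Baby-step giant-step with m = ceil(sqrt(146)) = 13.
Baby table (240^j mod 293 for j=0..12):
  0:1  1:240  2:172  3:260  4:284  5:184  6:210  7:4
  8:81  9:102  10:161  11:257  12:150
Giant step factor: 240^(-13) ≡ 15 (mod 293).
Scan 90·15^i mod 293 for i = 0, 1, …:
  i=0: 90   i=1: 178   i=2: 33   i=3: 202
  i=4: 100   i=5: 35   i=6: 232   i=7: 257
Match at i=7, j=11: x = 7·13 + 11 = 102.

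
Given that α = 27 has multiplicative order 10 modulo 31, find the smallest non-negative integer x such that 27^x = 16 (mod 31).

2

Successive powers of 27 modulo 31:
  27^0=1  27^1=27  27^2=16
So 27^2 ≡ 16 (mod 31), giving x = 2.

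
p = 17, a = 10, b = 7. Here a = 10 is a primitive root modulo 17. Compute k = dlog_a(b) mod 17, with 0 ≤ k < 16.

Successive powers of 10 modulo 17:
  10^0=1  10^1=10  10^2=15  10^3=14  10^4=4  10^5=6
  10^6=9  10^7=5  10^8=16  10^9=7
So 10^9 ≡ 7 (mod 17), giving k = 9.

9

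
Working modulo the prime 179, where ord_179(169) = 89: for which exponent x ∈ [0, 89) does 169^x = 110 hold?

Successive powers of 169 modulo 179:
  169^0=1  169^1=169  169^2=100  169^3=74  169^4=155  169^5=61
  169^6=106  169^7=14  169^8=39  169^9=147  169^10=141  169^11=22
  169^12=138  169^13=52  169^14=17  169^15=9  169^16=89  169^17=5
  169^18=129  169^19=142  169^20=12  169^21=59  169^22=126  169^23=172
  169^24=70  169^25=16  169^26=19  169^27=168  169^28=110
So 169^28 ≡ 110 (mod 179), giving x = 28.

28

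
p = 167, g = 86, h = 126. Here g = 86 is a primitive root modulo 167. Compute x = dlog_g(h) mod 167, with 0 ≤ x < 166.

72

Baby-step giant-step with m = ceil(sqrt(166)) = 13.
Baby table (86^j mod 167 for j=0..12):
  0:1  1:86  2:48  3:120  4:133  5:82  6:38  7:95
  8:154  9:51  10:44  11:110  12:108
Giant step factor: 86^(-13) ≡ 60 (mod 167).
Scan 126·60^i mod 167 for i = 0, 1, …:
  i=0: 126   i=1: 45   i=2: 28   i=3: 10
  i=4: 99   i=5: 95
Match at i=5, j=7: x = 5·13 + 7 = 72.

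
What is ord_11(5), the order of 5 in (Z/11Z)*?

The order of 5 must divide p − 1 = 10 = 2 · 5.
Divisors: 1, 2, 5, 10.
Check each in increasing order: 5^1 ≡ 5;  5^2 ≡ 3;  5^5 ≡ 1.
Smallest exponent giving 1 is 5.

5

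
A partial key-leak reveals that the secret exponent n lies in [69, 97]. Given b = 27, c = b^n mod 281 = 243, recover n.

95

Compute 27^69 mod 281 = 54, then multiply by 27 repeatedly:
  27^69=54  27^70=53  27^71=26  27^72=140  27^73=127
  27^74=57  27^75=134  27^76=246  27^77=179  27^78=56
  27^79=107  27^80=79  27^81=166  27^82=267  27^83=184
  27^84=191  27^85=99  27^86=144  27^87=235  27^88=163
  27^89=186  27^90=245  27^91=152  27^92=170  27^93=94
  27^94=9  27^95=243
Found 243 at exponent 95.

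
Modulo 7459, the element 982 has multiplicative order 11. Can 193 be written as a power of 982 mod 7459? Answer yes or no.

no

⟨982⟩ has order 11; its elements mod 7459 are {1, 357, 646, 982, 1364, 2113, 2958, 3205, 4287, 6852, 7071}.
193 is not in this set.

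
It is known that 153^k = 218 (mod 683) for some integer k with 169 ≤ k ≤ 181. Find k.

181

Compute 153^169 mod 683 = 635, then multiply by 153 repeatedly:
  153^169=635  153^170=169  153^171=586  153^172=185  153^173=302
  153^174=445  153^175=468  153^176=572  153^177=92  153^178=416
  153^179=129  153^180=613  153^181=218
Found 218 at exponent 181.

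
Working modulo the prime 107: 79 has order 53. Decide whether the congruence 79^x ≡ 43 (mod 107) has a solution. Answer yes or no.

no

43 ∈ ⟨79⟩ iff 43^53 ≡ 1 (mod 107), since |⟨79⟩| = 53.
43^53 mod 107 = 106.
Since 106 ≠ 1, 43 does not lie in the subgroup.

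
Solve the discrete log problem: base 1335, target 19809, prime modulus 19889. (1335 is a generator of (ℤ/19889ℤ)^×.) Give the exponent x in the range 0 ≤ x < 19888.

3748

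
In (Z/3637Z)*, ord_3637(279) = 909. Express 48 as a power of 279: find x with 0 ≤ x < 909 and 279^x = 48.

Baby-step giant-step with m = ceil(sqrt(909)) = 31.
Baby table (279^j mod 3637 for j=0..30):
  0:1  1:279  2:1464  3:1112  4:1103  5:2229  6:3601  7:867
  8:1851  9:3612  10:299  11:3407  12:1296  13:1521  14:2467  15:900
  16:147  17:1006  18:625  19:3436  20:2113  21:333  22:1982  23:154
  24:2959  25:3599  26:309  27:2560  28:1388  29:1730  30:2586
Giant step factor: 279^(-31) ≡ 1433 (mod 3637).
Scan 48·1433^i mod 3637 for i = 0, 1, …:
  i=0: 48   i=1: 3318   i=2: 1135   i=3: 716
  i=4: 394   i=5: 867
Match at i=5, j=7: x = 5·31 + 7 = 162.

162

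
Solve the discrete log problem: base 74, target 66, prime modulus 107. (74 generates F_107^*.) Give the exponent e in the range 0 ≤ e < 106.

Baby-step giant-step with m = ceil(sqrt(106)) = 11.
Baby table (74^j mod 107 for j=0..10):
  0:1  1:74  2:19  3:15  4:40  5:71  6:11  7:65
  8:102  9:58  10:12
Giant step factor: 74^(-11) ≡ 97 (mod 107).
Scan 66·97^i mod 107 for i = 0, 1, …:
  i=0: 66   i=1: 89   i=2: 73   i=3: 19
Match at i=3, j=2: e = 3·11 + 2 = 35.

35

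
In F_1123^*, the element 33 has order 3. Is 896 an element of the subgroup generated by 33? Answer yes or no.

no

⟨33⟩ has order 3; its elements mod 1123 are {1, 33, 1089}.
896 is not in this set.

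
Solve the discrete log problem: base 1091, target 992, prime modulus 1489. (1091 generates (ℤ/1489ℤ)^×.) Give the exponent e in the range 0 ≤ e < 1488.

288

Baby-step giant-step with m = ceil(sqrt(1488)) = 39.
Baby table (1091^j mod 1489 for j=0..38):
  0:1  1:1091  2:570  3:957  4:298  5:516  6:114  7:787
  8:953  9:401  10:1214  11:753  12:1084  13:378  14:1434  15:1044
  16:1408  17:969  18:1478  19:1400  20:1175  21:1385  22:1189  23:280
  24:235  25:277  26:1429  27:56  28:47  29:651  30:1477  31:309
  32:605  33:428  34:891  35:1253  36:121  37:979  38:476
Giant step factor: 1091^(-39) ≡ 82 (mod 1489).
Scan 992·82^i mod 1489 for i = 0, 1, …:
  i=0: 992   i=1: 938   i=2: 977   i=3: 1197
  i=4: 1369   i=5: 583   i=6: 158   i=7: 1044
Match at i=7, j=15: e = 7·39 + 15 = 288.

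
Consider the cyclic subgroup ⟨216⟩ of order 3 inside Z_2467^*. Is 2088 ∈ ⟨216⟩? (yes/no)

⟨216⟩ has order 3; its elements mod 2467 are {1, 216, 2250}.
2088 is not in this set.

no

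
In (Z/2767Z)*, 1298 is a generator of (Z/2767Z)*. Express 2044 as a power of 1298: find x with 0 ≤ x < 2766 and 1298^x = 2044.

2178

Baby-step giant-step with m = ceil(sqrt(2766)) = 53.
Baby table (1298^j mod 2767 for j=0..52):
  0:1  1:1298  2:2468  3:2045  4:857  5:52  6:1088  7:1054
  8:1194  9:292  10:2704  11:1236  12:2235  13:1214  14:1349  15:2258
  16:631  17:6  18:2254  19:973  20:1202  21:2375  22:312  23:994
  24:790  25:1630  26:1752  27:2389  28:1882  29:2342  30:1750  31:2560
  32:2480  33:1019  34:36  35:2456  36:304  37:1678  38:415  39:1872
  40:430  41:1973  42:1479  43:2211  44:499  45:224  46:217  47:2199
  48:1525  49:1045  50:580  51:216  52:901
Giant step factor: 1298^(-53) ≡ 1919 (mod 2767).
Scan 2044·1919^i mod 2767 for i = 0, 1, …:
  i=0: 2044   i=1: 1597   i=2: 1574   i=3: 1709
  i=4: 676   i=5: 2288   i=6: 2210   i=7: 1946
  i=8: 1691   i=9: 2105     …   i=40: 770
  i=41: 52
Match at i=41, j=5: x = 41·53 + 5 = 2178.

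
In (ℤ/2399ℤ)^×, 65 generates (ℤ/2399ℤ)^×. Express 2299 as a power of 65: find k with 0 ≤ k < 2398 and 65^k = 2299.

2153

Baby-step giant-step with m = ceil(sqrt(2398)) = 49.
Baby table (65^j mod 2399 for j=0..48):
  0:1  1:65  2:1826  3:1139  4:2065  5:2280  6:1861  7:1015
  8:1202  9:1362  10:2166  11:1648  12:1564  13:902  14:1054  15:1338
  16:606  17:1006  18:617  19:1721  20:1511  21:2255  22:236  23:946
  24:1515  25:116  26:343  27:704  28:179  29:2039  30:590  31:2365
  32:189  33:290  34:2057  35:1760  36:1647  37:1499  38:1475  39:2314
  40:1672  41:725  42:1544  43:2001  44:519  45:149  46:89  47:987
  48:1781
Giant step factor: 65^(-49) ≡ 1358 (mod 2399).
Scan 2299·1358^i mod 2399 for i = 0, 1, …:
  i=0: 2299   i=1: 943   i=2: 1927   i=3: 1956
  i=4: 555   i=5: 404   i=6: 1660   i=7: 1619
  i=8: 1118   i=9: 2076     …   i=42: 1779
  i=43: 89
Match at i=43, j=46: k = 43·49 + 46 = 2153.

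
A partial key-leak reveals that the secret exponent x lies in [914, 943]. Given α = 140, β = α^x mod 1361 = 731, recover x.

917

Compute 140^914 mod 1361 = 1103, then multiply by 140 repeatedly:
  140^914=1103  140^915=627  140^916=676  140^917=731
Found 731 at exponent 917.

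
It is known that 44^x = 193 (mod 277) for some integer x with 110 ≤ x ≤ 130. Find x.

114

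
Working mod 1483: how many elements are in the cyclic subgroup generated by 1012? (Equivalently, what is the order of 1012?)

494

The order of 1012 must divide p − 1 = 1482 = 2 · 3 · 13 · 19.
Divisors: 1, 2, 3, 6, 13, 19, 26, 38, 39, 57, 78, 114, 247, 494, 741, 1482.
Check each in increasing order: 1012^1 ≡ 1012;  1012^2 ≡ 874;  1012^3 ≡ 620;  1012^6 ≡ 303;  1012^13 ≡ 758;  1012^19 ≡ 1292;  1012^26 ≡ 643;  1012^38 ≡ 889;  1012^39 ≡ 970;  1012^57 ≡ 746;  1012^78 ≡ 678;  1012^114 ≡ 391;  1012^247 ≡ 1482;  1012^494 ≡ 1.
Smallest exponent giving 1 is 494.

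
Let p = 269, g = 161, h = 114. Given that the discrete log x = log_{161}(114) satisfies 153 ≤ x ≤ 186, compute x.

Compute 161^153 mod 269 = 197, then multiply by 161 repeatedly:
  161^153=197  161^154=244  161^155=10  161^156=265  161^157=163
  161^158=150  161^159=209  161^160=24  161^161=98  161^162=176
  161^163=91  161^164=125  161^165=219  161^166=20  161^167=261
  161^168=57  161^169=31  161^170=149  161^171=48  161^172=196
  161^173=83  161^174=182  161^175=250  161^176=169  161^177=40
  161^178=253  161^179=114
Found 114 at exponent 179.

179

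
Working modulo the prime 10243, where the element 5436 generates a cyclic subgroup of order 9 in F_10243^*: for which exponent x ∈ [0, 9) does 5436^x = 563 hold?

3

Successive powers of 5436 modulo 10243:
  5436^0=1  5436^1=5436  5436^2=9284  5436^3=563
So 5436^3 ≡ 563 (mod 10243), giving x = 3.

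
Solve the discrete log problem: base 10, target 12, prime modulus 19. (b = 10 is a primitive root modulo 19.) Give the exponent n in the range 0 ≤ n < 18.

3

Successive powers of 10 modulo 19:
  10^0=1  10^1=10  10^2=5  10^3=12
So 10^3 ≡ 12 (mod 19), giving n = 3.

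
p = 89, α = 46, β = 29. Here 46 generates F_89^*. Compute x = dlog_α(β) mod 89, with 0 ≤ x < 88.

Baby-step giant-step with m = ceil(sqrt(88)) = 10.
Baby table (46^j mod 89 for j=0..9):
  0:1  1:46  2:69  3:59  4:44  5:66  6:10  7:15
  8:67  9:56
Giant step factor: 46^(-10) ≡ 71 (mod 89).
Scan 29·71^i mod 89 for i = 0, 1, …:
  i=0: 29   i=1: 12   i=2: 51   i=3: 61
  i=4: 59
Match at i=4, j=3: x = 4·10 + 3 = 43.

43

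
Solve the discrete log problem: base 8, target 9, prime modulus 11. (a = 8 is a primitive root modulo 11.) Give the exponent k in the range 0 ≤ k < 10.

Successive powers of 8 modulo 11:
  8^0=1  8^1=8  8^2=9
So 8^2 ≡ 9 (mod 11), giving k = 2.

2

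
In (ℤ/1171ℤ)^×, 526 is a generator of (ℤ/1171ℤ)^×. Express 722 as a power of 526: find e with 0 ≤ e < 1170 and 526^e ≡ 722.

775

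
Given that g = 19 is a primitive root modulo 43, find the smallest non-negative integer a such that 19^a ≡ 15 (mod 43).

Successive powers of 19 modulo 43:
  19^0=1  19^1=19  19^2=17  19^3=22  19^4=31  19^5=30
  19^6=11  19^7=37  19^8=15
So 19^8 ≡ 15 (mod 43), giving a = 8.

8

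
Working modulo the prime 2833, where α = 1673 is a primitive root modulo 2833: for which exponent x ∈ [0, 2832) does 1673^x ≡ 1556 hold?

2261

Baby-step giant-step with m = ceil(sqrt(2832)) = 54.
Baby table (1673^j mod 2833 for j=0..53):
  0:1  1:1673  2:2758  3:2010  4:2792  5:2232  6:242  7:2580
  8:1681  9:1977  10:1410  11:1874  12:1904  13:1100  14:1683  15:2490
  16:1260  17:228  18:1822  19:2731  20:2167  21:1984  22:1789  23:1349
  24:1809  25:813  26:309  27:1351  28:2322  29:663  30:1496  31:1269
  32:1120  33:1147  34:990  35:1798  36:2241  37:1134  38:1905  39:2773
  40:1608  41:1667  42:1219  43:2460  44:2064  45:2478  46:1015  47:1128
  48:366  49:390  50:880  51:1913  52:1992  53:1008
Giant step factor: 1673^(-54) ≡ 730 (mod 2833).
Scan 1556·730^i mod 2833 for i = 0, 1, …:
  i=0: 1556   i=1: 2680   i=2: 1630   i=3: 40
  i=4: 870   i=5: 508   i=6: 2550   i=7: 219
  i=8: 1222   i=9: 2498     …   i=40: 638
  i=41: 1128
Match at i=41, j=47: x = 41·54 + 47 = 2261.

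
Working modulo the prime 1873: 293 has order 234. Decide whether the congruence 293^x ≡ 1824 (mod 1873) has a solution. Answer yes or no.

yes

1824 ∈ ⟨293⟩ iff 1824^234 ≡ 1 (mod 1873), since |⟨293⟩| = 234.
1824^234 mod 1873 = 1.
Since 1 = 1, 1824 lies in the subgroup.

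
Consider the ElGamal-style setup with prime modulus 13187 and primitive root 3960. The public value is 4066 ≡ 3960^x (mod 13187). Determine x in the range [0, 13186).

Baby-step giant-step with m = ceil(sqrt(13186)) = 115.
Baby table (3960^j mod 13187 for j=0..114):
  0:1  1:3960  2:2257  3:10121  4:3867  5:3213  6:11212  7:12078
  8:12818  9:2517  10:11135  11:10459  12:10460  13:1233  14:3490  15:424
  16:4291  17:7504  18:5529  19:4420  20:4051  21:6568  22:4516  23:1788
  24:12248  25:294  26:3784  27:4208  28:8499  29:2816  30:8345  31:12765
  32:3629  33:10197  34:1526  35:3314  36:2375  37:2669  38:6453  39:10661
  40:5973  41:8789  42:3947  43:3525  44:7154  45:4164  46:5690  47:9004
  48:11379  49:861  50:7314  51:4788  52:10761  53:6363  54:10310  55:648
  56:7802  57:11966  58:4469  59:286  60:11665  61:12526  62:6653  63:11441
  64:9015  65:2191  66:12501  67:13149  68:7764  69:6543  70:11012  71:11298
  72:9776  73:9115  74:2581  75:835  76:9850  77:12041  78:11355  79:11317
  80:5894  81:12437  82:10262  83:8373  84:4962  85:890  86:3471  87:4306
  88:969  89:13010  90:11178  91:9308  92:2015  93:1265  94:11527  95:6713
  96:11675  97:12565  98:2849  99:7155  100:8124  101:7947  102:5938  103:2059
  104:4074  105:5339  106:3679  107:10392  108:8880  109:8258  110:11107  111:5075
  112:12  113:7959  114:710
Giant step factor: 3960^(-115) ≡ 6834 (mod 13187).
Scan 4066·6834^i mod 13187 for i = 0, 1, …:
  i=0: 4066   i=1: 2035   i=2: 8092   i=3: 7637
  i=4: 10299   i=5: 4347   i=6: 10274   i=7: 4928
  i=8: 11541   i=9: 12934     …   i=108: 8759
  i=109: 3213
Match at i=109, j=5: x = 109·115 + 5 = 12540.

12540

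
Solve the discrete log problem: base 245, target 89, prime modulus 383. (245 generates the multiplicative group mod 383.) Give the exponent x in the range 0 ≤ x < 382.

11

Successive powers of 245 modulo 383:
  245^0=1  245^1=245  245^2=277  245^3=74  245^4=129  245^5=199
  245^6=114  245^7=354  245^8=172  245^9=10  245^10=152  245^11=89
So 245^11 ≡ 89 (mod 383), giving x = 11.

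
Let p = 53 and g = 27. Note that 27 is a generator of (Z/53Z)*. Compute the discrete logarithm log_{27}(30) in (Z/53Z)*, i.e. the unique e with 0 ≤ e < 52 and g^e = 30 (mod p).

39

Baby-step giant-step with m = ceil(sqrt(52)) = 8.
Baby table (27^j mod 53 for j=0..7):
  0:1  1:27  2:40  3:20  4:10  5:5  6:29  7:41
Giant step factor: 27^(-8) ≡ 44 (mod 53).
Scan 30·44^i mod 53 for i = 0, 1, …:
  i=0: 30   i=1: 48   i=2: 45   i=3: 19
  i=4: 41
Match at i=4, j=7: e = 4·8 + 7 = 39.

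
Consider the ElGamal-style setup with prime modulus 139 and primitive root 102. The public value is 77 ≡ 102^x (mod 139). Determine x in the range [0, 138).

24

Baby-step giant-step with m = ceil(sqrt(138)) = 12.
Baby table (102^j mod 139 for j=0..11):
  0:1  1:102  2:118  3:82  4:24  5:85  6:52  7:22
  8:20  9:94  10:136  11:111
Giant step factor: 102^(-12) ≡ 64 (mod 139).
Scan 77·64^i mod 139 for i = 0, 1, …:
  i=0: 77   i=1: 63   i=2: 1
Match at i=2, j=0: x = 2·12 + 0 = 24.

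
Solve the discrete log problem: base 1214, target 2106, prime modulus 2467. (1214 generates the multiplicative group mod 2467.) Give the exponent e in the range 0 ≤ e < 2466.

2247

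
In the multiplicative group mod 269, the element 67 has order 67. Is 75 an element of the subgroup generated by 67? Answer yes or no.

75 ∈ ⟨67⟩ iff 75^67 ≡ 1 (mod 269), since |⟨67⟩| = 67.
75^67 mod 269 = 187.
Since 187 ≠ 1, 75 does not lie in the subgroup.

no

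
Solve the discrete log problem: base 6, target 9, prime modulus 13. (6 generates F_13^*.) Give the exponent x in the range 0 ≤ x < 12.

4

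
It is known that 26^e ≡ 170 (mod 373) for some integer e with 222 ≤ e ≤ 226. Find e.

224

Compute 26^222 mod 373 = 264, then multiply by 26 repeatedly:
  26^222=264  26^223=150  26^224=170
Found 170 at exponent 224.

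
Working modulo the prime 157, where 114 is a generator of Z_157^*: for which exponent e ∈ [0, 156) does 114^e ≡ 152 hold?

Baby-step giant-step with m = ceil(sqrt(156)) = 13.
Baby table (114^j mod 157 for j=0..12):
  0:1  1:114  2:122  3:92  4:126  5:77  6:143  7:131
  8:19  9:125  10:120  11:21  12:39
Giant step factor: 114^(-13) ≡ 22 (mod 157).
Scan 152·22^i mod 157 for i = 0, 1, …:
  i=0: 152   i=1: 47   i=2: 92
Match at i=2, j=3: e = 2·13 + 3 = 29.

29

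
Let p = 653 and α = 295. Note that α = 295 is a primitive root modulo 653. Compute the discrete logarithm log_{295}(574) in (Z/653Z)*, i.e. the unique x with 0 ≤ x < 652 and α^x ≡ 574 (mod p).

Baby-step giant-step with m = ceil(sqrt(652)) = 26.
Baby table (295^j mod 653 for j=0..25):
  0:1  1:295  2:176  3:333  4:285  5:491  6:532  7:220
  8:253  9:193  10:124  11:12  12:275  13:153  14:78  15:155
  16:15  17:507  18:28  19:424  20:357  21:182  22:144  23:35
  24:530  25:283
Giant step factor: 295^(-26) ≡ 310 (mod 653).
Scan 574·310^i mod 653 for i = 0, 1, …:
  i=0: 574   i=1: 324   i=2: 531   i=3: 54
  i=4: 415   i=5: 9   i=6: 178   i=7: 328
  i=8: 465   i=9: 490   i=10: 404   i=11: 517
  i=12: 285
Match at i=12, j=4: x = 12·26 + 4 = 316.

316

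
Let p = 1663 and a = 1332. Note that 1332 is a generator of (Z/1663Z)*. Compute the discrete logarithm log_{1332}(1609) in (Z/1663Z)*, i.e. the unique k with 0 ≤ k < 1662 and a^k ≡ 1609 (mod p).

Baby-step giant-step with m = ceil(sqrt(1662)) = 41.
Baby table (1332^j mod 1663 for j=0..40):
  0:1  1:1332  2:1466  3:350  4:560  5:896  6:1101  7:1429
  8:956  9:1197  10:1250  11:337  12:1537  13:131  14:1540  15:801
  16:949  17:188  18:966  19:1213  20:943  21:511  22:485  23:776
  24:909  25:124  26:531  27:517  28:162  29:1257  30:1346  31:158
  32:918  33:471  34:421  35:341  36:213  37:1006  38:1277  39:1378
  40:1207
Giant step factor: 1332^(-41) ≡ 377 (mod 1663).
Scan 1609·377^i mod 1663 for i = 0, 1, …:
  i=0: 1609   i=1: 1261   i=2: 1442   i=3: 1496
  i=4: 235   i=5: 456   i=6: 623   i=7: 388
  i=8: 1595   i=9: 972     …   i=25: 987
  i=26: 1250
Match at i=26, j=10: k = 26·41 + 10 = 1076.

1076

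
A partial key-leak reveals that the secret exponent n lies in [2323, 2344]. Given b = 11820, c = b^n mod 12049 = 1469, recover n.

Compute 11820^2323 mod 12049 = 3116, then multiply by 11820 repeatedly:
  11820^2323=3116  11820^2324=9376  11820^2325=9667  11820^2326=3273  11820^2327=9570
  11820^2328=1388  11820^2329=7471  11820^2330=99  11820^2331=1427  11820^2332=10589
  11820^2333=9017  11820^2334=7535  11820^2335=9541  11820^2336=8029  11820^2337=4856
  11820^2338=8533  11820^2339=9930  11820^2340=3291  11820^2341=5448  11820^2342=5504
  11820^2343=4729  11820^2344=1469
Found 1469 at exponent 2344.

2344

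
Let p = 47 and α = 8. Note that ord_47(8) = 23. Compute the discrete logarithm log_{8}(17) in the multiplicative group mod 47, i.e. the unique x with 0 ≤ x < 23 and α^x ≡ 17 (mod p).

Successive powers of 8 modulo 47:
  8^0=1  8^1=8  8^2=17
So 8^2 ≡ 17 (mod 47), giving x = 2.

2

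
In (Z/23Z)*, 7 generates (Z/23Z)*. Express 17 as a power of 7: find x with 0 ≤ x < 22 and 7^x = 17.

5

Successive powers of 7 modulo 23:
  7^0=1  7^1=7  7^2=3  7^3=21  7^4=9  7^5=17
So 7^5 ≡ 17 (mod 23), giving x = 5.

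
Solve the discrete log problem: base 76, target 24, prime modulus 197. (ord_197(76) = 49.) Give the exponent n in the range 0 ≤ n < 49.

Baby-step giant-step with m = ceil(sqrt(49)) = 7.
Baby table (76^j mod 197 for j=0..6):
  0:1  1:76  2:63  3:60  4:29  5:37  6:54
Giant step factor: 76^(-7) ≡ 191 (mod 197).
Scan 24·191^i mod 197 for i = 0, 1, …:
  i=0: 24   i=1: 53   i=2: 76
Match at i=2, j=1: n = 2·7 + 1 = 15.

15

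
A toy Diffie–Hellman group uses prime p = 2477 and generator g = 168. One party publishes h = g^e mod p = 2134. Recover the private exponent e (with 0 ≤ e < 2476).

553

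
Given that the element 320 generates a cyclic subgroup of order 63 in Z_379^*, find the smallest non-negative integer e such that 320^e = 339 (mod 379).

35

Baby-step giant-step with m = ceil(sqrt(63)) = 8.
Baby table (320^j mod 379 for j=0..7):
  0:1  1:320  2:70  3:39  4:352  5:77  6:5  7:84
Giant step factor: 320^(-8) ≡ 196 (mod 379).
Scan 339·196^i mod 379 for i = 0, 1, …:
  i=0: 339   i=1: 119   i=2: 205   i=3: 6
  i=4: 39
Match at i=4, j=3: e = 4·8 + 3 = 35.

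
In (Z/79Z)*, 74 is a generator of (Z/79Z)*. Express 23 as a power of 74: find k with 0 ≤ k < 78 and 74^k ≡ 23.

52

Baby-step giant-step with m = ceil(sqrt(78)) = 9.
Baby table (74^j mod 79 for j=0..8):
  0:1  1:74  2:25  3:33  4:72  5:35  6:62  7:6
  8:49
Giant step factor: 74^(-9) ≡ 69 (mod 79).
Scan 23·69^i mod 79 for i = 0, 1, …:
  i=0: 23   i=1: 7   i=2: 9   i=3: 68
  i=4: 31   i=5: 6
Match at i=5, j=7: k = 5·9 + 7 = 52.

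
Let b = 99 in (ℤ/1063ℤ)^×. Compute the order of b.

59

The order of 99 must divide p − 1 = 1062 = 2 · 3^2 · 59.
Divisors: 1, 2, 3, 6, 9, 18, 59, 118, 177, 354, 531, 1062.
Check each in increasing order: 99^1 ≡ 99;  99^2 ≡ 234;  99^3 ≡ 843;  99^6 ≡ 565;  99^9 ≡ 71;  99^18 ≡ 789;  99^59 ≡ 1.
Smallest exponent giving 1 is 59.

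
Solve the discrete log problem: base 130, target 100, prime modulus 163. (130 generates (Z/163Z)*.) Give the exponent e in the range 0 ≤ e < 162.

44

Baby-step giant-step with m = ceil(sqrt(162)) = 13.
Baby table (130^j mod 163 for j=0..12):
  0:1  1:130  2:111  3:86  4:96  5:92  6:61  7:106
  8:88  9:30  10:151  11:70  12:135
Giant step factor: 130^(-13) ≡ 3 (mod 163).
Scan 100·3^i mod 163 for i = 0, 1, …:
  i=0: 100   i=1: 137   i=2: 85   i=3: 92
Match at i=3, j=5: e = 3·13 + 5 = 44.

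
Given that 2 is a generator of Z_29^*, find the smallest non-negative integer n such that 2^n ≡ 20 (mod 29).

24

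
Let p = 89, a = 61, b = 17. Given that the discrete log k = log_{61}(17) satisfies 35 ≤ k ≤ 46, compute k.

Compute 61^35 mod 89 = 26, then multiply by 61 repeatedly:
  61^35=26  61^36=73  61^37=3  61^38=5  61^39=38
  61^40=4  61^41=66  61^42=21  61^43=35  61^44=88
  61^45=28  61^46=17
Found 17 at exponent 46.

46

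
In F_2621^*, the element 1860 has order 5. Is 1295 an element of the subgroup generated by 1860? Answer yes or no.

1295 ∈ ⟨1860⟩ iff 1295^5 ≡ 1 (mod 2621), since |⟨1860⟩| = 5.
1295^5 mod 2621 = 1.
Since 1 = 1, 1295 lies in the subgroup.

yes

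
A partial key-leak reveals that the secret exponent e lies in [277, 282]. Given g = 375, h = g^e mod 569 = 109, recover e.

Compute 375^277 mod 569 = 494, then multiply by 375 repeatedly:
  375^277=494  375^278=325  375^279=109
Found 109 at exponent 279.

279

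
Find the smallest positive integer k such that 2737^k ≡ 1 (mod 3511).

1170

The order of 2737 must divide p − 1 = 3510 = 2 · 3^3 · 5 · 13.
Divisors: 1, 2, 3, 5, 6, 9, 10, 13, 15, 18, 26, 27, 30, 39, 45, 54, 65, 78, 90, 117, 130, 135, 195, 234, 270, 351, 390, 585, 702, 1170, 1755, 3510.
Check each in increasing order: 2737^1 ≡ 2737;  2737^2 ≡ 2206;  2737^3 ≡ 2413;  2737^5 ≡ 402;  2737^6 ≡ 1331;  2737^9 ≡ 2649;  2737^10 ≡ 98;  2737^13 ≡ 1237;  2737^15 ≡ 775;  2737^18 ≡ 2223;  2737^26 ≡ 2884;  2737^27 ≡ 780;  2737^30 ≡ 244;  2737^39 ≡ 332;  2737^45 ≡ 3017;  2737^54 ≡ 997;  2737^65 ≡ 2496;  2737^78 ≡ 1383;  2737^90 ≡ 1777;  2737^117 ≡ 2726;  2737^130 ≡ 1502;  2737^135 ≡ 3423;  2737^195 ≡ 2755;  2737^234 ≡ 1800;  2737^270 ≡ 722;  2737^351 ≡ 1933;  2737^390 ≡ 2754;  2737^585 ≡ 3510;  2737^702 ≡ 785;  2737^1170 ≡ 1.
Smallest exponent giving 1 is 1170.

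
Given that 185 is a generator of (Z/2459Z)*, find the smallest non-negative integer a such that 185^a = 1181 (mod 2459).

Baby-step giant-step with m = ceil(sqrt(2458)) = 50.
Baby table (185^j mod 2459 for j=0..49):
  0:1  1:185  2:2258  3:2159  4:1057  5:1284  6:1476  7:111
  8:863  9:2279  10:1126  11:1754  12:2361  13:1542  14:26  15:2351
  16:2151  17:2036  18:433  19:1417  20:1491  21:427  22:307  23:238
  24:2227  25:1342  26:2370  27:748  28:676  29:2110  30:1828  31:1297
  32:1422  33:2416  34:1881  35:1266  36:605  37:1270  38:1345  39:466
  40:145  41:2235  42:363  43:762  44:807  45:1755  46:87  47:1341
  48:2185  49:949
Giant step factor: 185^(-50) ≡ 194 (mod 2459).
Scan 1181·194^i mod 2459 for i = 0, 1, …:
  i=0: 1181   i=1: 427
Match at i=1, j=21: a = 1·50 + 21 = 71.

71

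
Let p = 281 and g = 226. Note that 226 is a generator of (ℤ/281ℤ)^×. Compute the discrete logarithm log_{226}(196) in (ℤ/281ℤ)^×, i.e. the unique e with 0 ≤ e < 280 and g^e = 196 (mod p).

Baby-step giant-step with m = ceil(sqrt(280)) = 17.
Baby table (226^j mod 281 for j=0..16):
  0:1  1:226  2:215  3:258  4:141  5:113  6:248  7:129
  8:211  9:197  10:124  11:205  12:246  13:239  14:62  15:243
  16:123
Giant step factor: 226^(-17) ≡ 107 (mod 281).
Scan 196·107^i mod 281 for i = 0, 1, …:
  i=0: 196   i=1: 178   i=2: 219   i=3: 110
  i=4: 249   i=5: 229   i=6: 56   i=7: 91
  i=8: 183   i=9: 192   i=10: 31   i=11: 226
Match at i=11, j=1: e = 11·17 + 1 = 188.

188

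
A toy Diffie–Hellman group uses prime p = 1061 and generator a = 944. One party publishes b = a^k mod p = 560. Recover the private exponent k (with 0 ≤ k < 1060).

776

Baby-step giant-step with m = ceil(sqrt(1060)) = 33.
Baby table (944^j mod 1061 for j=0..32):
  0:1  1:944  2:957  3:497  4:206  5:301  6:857  7:526
  8:1057  9:468  10:416  11:134  12:237  13:918  14:816  15:18
  16:16  17:250  18:458  19:525  20:113  21:572  22:980  23:989
  24:997  25:61  26:290  27:22  28:609  29:895  30:324  31:288
  32:256
Giant step factor: 944^(-33) ≡ 387 (mod 1061).
Scan 560·387^i mod 1061 for i = 0, 1, …:
  i=0: 560   i=1: 276   i=2: 712   i=3: 745
  i=4: 784   i=5: 1023   i=6: 148   i=7: 1043
  i=8: 461   i=9: 159     …   i=22: 538
  i=23: 250
Match at i=23, j=17: k = 23·33 + 17 = 776.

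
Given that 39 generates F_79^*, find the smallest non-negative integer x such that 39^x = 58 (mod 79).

Baby-step giant-step with m = ceil(sqrt(78)) = 9.
Baby table (39^j mod 79 for j=0..8):
  0:1  1:39  2:20  3:69  4:5  5:37  6:21  7:29
  8:25
Giant step factor: 39^(-9) ≡ 41 (mod 79).
Scan 58·41^i mod 79 for i = 0, 1, …:
  i=0: 58   i=1: 8   i=2: 12   i=3: 18
  i=4: 27   i=5: 1
Match at i=5, j=0: x = 5·9 + 0 = 45.

45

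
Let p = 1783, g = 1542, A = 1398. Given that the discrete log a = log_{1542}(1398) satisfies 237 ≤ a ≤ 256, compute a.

247

Compute 1542^237 mod 1783 = 669, then multiply by 1542 repeatedly:
  1542^237=669  1542^238=1024  1542^239=1053  1542^240=1196  1542^241=610
  1542^242=979  1542^243=1200  1542^244=1429  1542^245=1513  1542^246=882
  1542^247=1398
Found 1398 at exponent 247.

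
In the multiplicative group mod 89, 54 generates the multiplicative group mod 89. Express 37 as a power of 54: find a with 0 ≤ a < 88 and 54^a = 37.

33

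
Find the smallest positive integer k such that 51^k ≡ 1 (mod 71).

14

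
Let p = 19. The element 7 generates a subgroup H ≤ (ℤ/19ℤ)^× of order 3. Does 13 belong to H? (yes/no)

no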